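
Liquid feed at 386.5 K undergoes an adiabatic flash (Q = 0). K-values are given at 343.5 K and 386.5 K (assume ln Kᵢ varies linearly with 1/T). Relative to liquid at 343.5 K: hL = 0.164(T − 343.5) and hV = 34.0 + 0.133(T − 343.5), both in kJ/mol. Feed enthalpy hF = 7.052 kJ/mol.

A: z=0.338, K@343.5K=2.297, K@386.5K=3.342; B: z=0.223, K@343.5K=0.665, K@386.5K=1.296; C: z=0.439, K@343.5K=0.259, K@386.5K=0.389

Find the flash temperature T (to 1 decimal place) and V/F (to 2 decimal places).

Adiabatic flash: solve Rachford–Rice at each trial T, then check hF = ψ·hV(T) + (1−ψ)·hL(T).
  T = 343.5 K: K = (2.297, 0.665, 0.259), RR gives ψ = 0.047, H_out = 1.609 kJ/mol
  T = 386.5 K: K = (3.342, 1.296, 0.389), RR gives ψ = 0.548, H_out = 24.963 kJ/mol
  T = 365.0 K: K = (2.801, 0.947, 0.321), RR gives ψ = 0.312, H_out = 13.913 kJ/mol
  T = 354.2 K: K = (2.543, 0.797, 0.289), RR gives ψ = 0.184, H_out = 7.961 kJ/mol
  T = 348.9 K: K = (2.420, 0.730, 0.274), RR gives ψ = 0.118, H_out = 4.890 kJ/mol
  T = 351.5 K: K = (2.480, 0.762, 0.281), RR gives ψ = 0.151, H_out = 6.412 kJ/mol
  T = 352.9 K: K = (2.513, 0.780, 0.285), RR gives ψ = 0.168, H_out = 7.219 kJ/mol
Linear interpolation between T = 351.5 (H_out = 6.412) and T = 352.9 (H_out = 7.219) on hF = 7.052 gives T ≈ 352.6 K, at which ψ = 0.16.

T = 352.6 K, V/F = 0.16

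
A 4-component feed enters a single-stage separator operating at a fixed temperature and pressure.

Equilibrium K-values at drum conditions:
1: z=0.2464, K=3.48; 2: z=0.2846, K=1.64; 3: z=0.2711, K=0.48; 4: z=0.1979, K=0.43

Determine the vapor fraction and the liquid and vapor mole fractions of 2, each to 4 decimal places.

Newton iteration, ψ⁰ = 0.66:
  ψ = 0.6600: g = -0.03567, g' = -0.6107 → ψ = 0.6016
  ψ = 0.6016: g = -0.00010, g' = -0.6090 → ψ = 0.6014
Converged at ψ = 0.6014.
Compositions from xᵢ = zᵢ/(1+ψ(Kᵢ−1)), yᵢ = Kᵢxᵢ:
  1: x = 0.0989, y = 0.3441
  2: x = 0.2055, y = 0.3370
  3: x = 0.3945, y = 0.1893
  4: x = 0.3011, y = 0.1295

ψ = 0.6014, x_2 = 0.2055, y_2 = 0.3370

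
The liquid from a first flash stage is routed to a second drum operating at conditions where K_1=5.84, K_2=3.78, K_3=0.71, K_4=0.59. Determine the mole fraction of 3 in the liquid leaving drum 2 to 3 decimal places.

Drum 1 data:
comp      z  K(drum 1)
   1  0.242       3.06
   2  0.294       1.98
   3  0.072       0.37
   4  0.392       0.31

x_3 (drum 2) = 0.124

Drum 1:
Newton–Raphson from ψ₁ = 0.5:
  ψ₁ = 0.500: g = -0.0402, g' = -0.872 → ψ₁ = 0.454
Converged at ψ₁ = 0.454.
Drum-1 compositions:
  1: x = 0.125, y = 0.383
  2: x = 0.204, y = 0.403
  3: x = 0.101, y = 0.037
  4: x = 0.571, y = 0.177
Drum-2 feed = drum-1 liquid: z₂ = (0.1251, 0.2035, 0.1008, 0.5706).
Drum 2:
Rachford–Rice: g(ψ₂) = Σ zᵢ(Kᵢ−1)/(1+ψ₂(Kᵢ−1)) = 0.
g(0) = ΣzᵢKᵢ − 1 = 0.908 and g(1) = 1 − Σzᵢ/Kᵢ = -0.184, so a root lies in (0, 1).
Newton iteration, ψ₂⁰ = 0.37:
  ψ₂ = 0.370: g = 0.1874, g' = -0.902 → ψ₂ = 0.578
  ψ₂ = 0.578: g = 0.0350, g' = -0.612 → ψ₂ = 0.635
  ψ₂ = 0.635: g = 0.0012, g' = -0.570 → ψ₂ = 0.637
Converged at ψ₂ = 0.637.
  1: x = 0.031, y = 0.179
  2: x = 0.073, y = 0.278
  3: x = 0.124, y = 0.088
  4: x = 0.772, y = 0.456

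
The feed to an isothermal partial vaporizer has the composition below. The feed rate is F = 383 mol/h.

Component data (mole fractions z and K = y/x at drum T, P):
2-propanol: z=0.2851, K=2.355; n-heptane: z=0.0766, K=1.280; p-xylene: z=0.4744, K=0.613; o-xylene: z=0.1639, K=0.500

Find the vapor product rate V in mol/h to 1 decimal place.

V = 106.1 mol/h

Rachford–Rice: g(V/F) = Σ zᵢ(Kᵢ−1)/(1+V/F(Kᵢ−1)) = 0.
Feasibility: ΣzᵢKᵢ = 1.1422, Σzᵢ/Kᵢ = 1.2826 — both > 1, two phases present.
Newton iteration, V/F⁰ = 0.69:
  V/F = 0.6900: g = -0.15797, g' = -0.3718 → V/F = 0.2651
  V/F = 0.2651: g = 0.00513, g' = -0.4312 → V/F = 0.2770
  V/F = 0.2770: g = 0.00003, g' = -0.4263 → V/F = 0.2771
Converged at V/F = 0.2771.
Then V = V/F·F = 0.2771·383 = 106.1 mol/h and L = F − V = 276.9 mol/h.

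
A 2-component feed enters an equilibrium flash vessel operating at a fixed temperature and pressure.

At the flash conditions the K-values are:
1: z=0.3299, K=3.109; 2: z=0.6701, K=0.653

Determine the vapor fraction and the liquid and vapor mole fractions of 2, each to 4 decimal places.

ψ = 0.6330, x_2 = 0.8587, y_2 = 0.5607

Let ψ = V/F and solve Σ zᵢ(Kᵢ−1)/(1+ψ(Kᵢ−1)) = 0.
g(0) = ΣzᵢKᵢ − 1 = 0.4632 and g(1) = 1 − Σzᵢ/Kᵢ = -0.1323, so a root lies in (0, 1).
Binary case is linear: z₁(K₁−1)(1+ψ(K₂−1)) + z₂(K₂−1)(1+ψ(K₁−1)) = 0
⇒ ψ = [z₁(K₁−1)+z₂(K₂−1)] / [−(K₁−1)(K₂−1)] = 0.46323/0.73182 = 0.6330
Compositions from xᵢ = zᵢ/(1+ψ(Kᵢ−1)), yᵢ = Kᵢxᵢ:
  1: x = 0.1413, y = 0.4393
  2: x = 0.8587, y = 0.5607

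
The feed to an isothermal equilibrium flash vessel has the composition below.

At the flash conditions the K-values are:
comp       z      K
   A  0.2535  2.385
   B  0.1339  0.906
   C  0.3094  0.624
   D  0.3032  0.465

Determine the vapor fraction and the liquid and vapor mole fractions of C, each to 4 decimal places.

Rachford–Rice: g(ψ) = Σ zᵢ(Kᵢ−1)/(1+ψ(Kᵢ−1)) = 0.
g(0) = ΣzᵢKᵢ − 1 = 0.0600 and g(1) = 1 − Σzᵢ/Kᵢ = -0.4020, so a root lies in (0, 1).
Newton iteration, ψ⁰ = 0.5:
  ψ = 0.5000: g = -0.17048, g' = -0.3991 → ψ = 0.0729
  ψ = 0.0729: g = 0.01783, g' = -0.5426 → ψ = 0.1057
  ψ = 0.1057: g = 0.00045, g' = -0.5161 → ψ = 0.1066
Converged at ψ = 0.1066.
Compositions from xᵢ = zᵢ/(1+ψ(Kᵢ−1)), yᵢ = Kᵢxᵢ:
  A: x = 0.2209, y = 0.5268
  B: x = 0.1353, y = 0.1225
  C: x = 0.3223, y = 0.2011
  D: x = 0.3215, y = 0.1495

ψ = 0.1066, x_C = 0.3223, y_C = 0.2011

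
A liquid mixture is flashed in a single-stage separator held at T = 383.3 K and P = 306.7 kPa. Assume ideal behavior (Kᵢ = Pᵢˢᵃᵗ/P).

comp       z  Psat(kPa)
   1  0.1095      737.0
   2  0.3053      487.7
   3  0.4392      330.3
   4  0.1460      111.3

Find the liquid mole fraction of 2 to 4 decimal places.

Raoult's law: Kᵢ = Pᵢˢᵃᵗ/P = Pᵢˢᵃᵗ/306.7.
  K_1 = 737.0/306.7 = 2.403000, K_2 = 487.7/306.7 = 1.590153, K_3 = 330.3/306.7 = 1.076948, K_4 = 111.3/306.7 = 0.362895
Let ψ = V/F and solve Σ zᵢ(Kᵢ−1)/(1+ψ(Kᵢ−1)) = 0.
Check two-phase: ΣzᵢKᵢ = 1.2746 > 1 and Σzᵢ/Kᵢ = 1.0477 > 1, so g(0) = 0.2746 > 0 and g(1) = -0.0477 < 0.
Newton iteration, ψ⁰ = 0.3:
  ψ = 0.3000: g = 0.17923, g' = -0.2766 → ψ = 0.9480
  ψ = 0.9480: g = -0.02193, g' = -0.4636 → ψ = 0.9007
  ψ = 0.9007: g = -0.00117, g' = -0.4160 → ψ = 0.8979
Converged at ψ = 0.8979.
Compositions from xᵢ = zᵢ/(1+ψ(Kᵢ−1)), yᵢ = Kᵢxᵢ:
  1: x = 0.0485, y = 0.1164
  2: x = 0.1996, y = 0.3173
  3: x = 0.4108, y = 0.4424
  4: x = 0.3412, y = 0.1238

x_2 = 0.1996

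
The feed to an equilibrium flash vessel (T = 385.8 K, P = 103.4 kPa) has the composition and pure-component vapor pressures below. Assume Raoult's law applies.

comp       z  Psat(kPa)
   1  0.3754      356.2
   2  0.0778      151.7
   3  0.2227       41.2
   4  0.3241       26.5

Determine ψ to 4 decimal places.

ψ = 0.3773

Raoult's law: Kᵢ = Pᵢˢᵃᵗ/P = Pᵢˢᵃᵗ/103.4.
  K_1 = 356.2/103.4 = 3.444874, K_2 = 151.7/103.4 = 1.467118, K_3 = 41.2/103.4 = 0.398453, K_4 = 26.5/103.4 = 0.256286
Iterate (Newton) starting at ψ = 0.5:
  ψ = 0.5000: g = -0.13289, g' = -1.0846 → ψ = 0.3775
  ψ = 0.3775: g = -0.00024, g' = -1.1005 → ψ = 0.3773
Converged at ψ = 0.3773.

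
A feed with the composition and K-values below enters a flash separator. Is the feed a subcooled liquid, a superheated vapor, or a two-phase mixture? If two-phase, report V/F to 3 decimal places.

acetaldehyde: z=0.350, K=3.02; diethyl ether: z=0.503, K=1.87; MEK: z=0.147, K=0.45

ΣzᵢKᵢ = 2.064; Σzᵢ/Kᵢ = 0.712.
Since Σzᵢ/Kᵢ < 1 the mixture is above its dew point — single vapor phase.

superheated vapor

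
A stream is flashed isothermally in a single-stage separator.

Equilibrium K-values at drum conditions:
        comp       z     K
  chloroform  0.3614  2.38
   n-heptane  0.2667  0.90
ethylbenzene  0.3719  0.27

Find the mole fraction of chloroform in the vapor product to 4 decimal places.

Material balance + equilibrium reduce to Σ zᵢ(Kᵢ−1)/(1+β(Kᵢ−1)) = 0.
g(0) = ΣzᵢKᵢ − 1 = 0.2006 and g(1) = 1 − Σzᵢ/Kᵢ = -0.8256, so a root lies in (0, 1).
Iterate (Newton) starting at β = 0.5:
  β = 0.5000: g = -0.16050, g' = -0.7354 → β = 0.2818
  β = 0.2818: g = -0.01012, g' = -0.6738 → β = 0.2667
  β = 0.2667: g = 0.00002, g' = -0.6761 → β = 0.2668
Converged at β = 0.2668.
Compositions from xᵢ = zᵢ/(1+β(Kᵢ−1)), yᵢ = Kᵢxᵢ:
  chloroform: x = 0.2642, y = 0.6287
  n-heptane: x = 0.2740, y = 0.2466
  ethylbenzene: x = 0.4618, y = 0.1247

y_chloroform = 0.6287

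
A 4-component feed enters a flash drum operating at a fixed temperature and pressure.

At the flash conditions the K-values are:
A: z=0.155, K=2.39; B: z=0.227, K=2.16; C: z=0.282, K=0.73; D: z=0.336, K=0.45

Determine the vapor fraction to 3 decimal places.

Material balance + equilibrium reduce to Σ zᵢ(Kᵢ−1)/(1+ψ(Kᵢ−1)) = 0.
Feasibility: ΣzᵢKᵢ = 1.218, Σzᵢ/Kᵢ = 1.303 — both > 1, two phases present.
Newton iteration, ψ⁰ = 0.5:
  ψ = 0.500: g = -0.0492, g' = -0.447 → ψ = 0.390
  ψ = 0.390: g = 0.0006, g' = -0.461 → ψ = 0.391
Converged at ψ = 0.391.

ψ = 0.391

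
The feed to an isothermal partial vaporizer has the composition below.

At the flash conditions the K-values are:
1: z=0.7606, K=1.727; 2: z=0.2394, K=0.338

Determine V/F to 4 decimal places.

Material balance + equilibrium reduce to Σ zᵢ(Kᵢ−1)/(1+V/F(Kᵢ−1)) = 0.
Check two-phase: ΣzᵢKᵢ = 1.3945 > 1 and Σzᵢ/Kᵢ = 1.1487 > 1, so g(0) = 0.3945 > 0 and g(1) = -0.1487 < 0.
Iterate (Newton) starting at V/F = 0.43:
  V/F = 0.4300: g = 0.19972, g' = -0.4383 → V/F = 0.8856
  V/F = 0.8856: g = -0.04668, g' = -0.7617 → V/F = 0.8243
  V/F = 0.8243: g = -0.00310, g' = -0.6655 → V/F = 0.8197
  V/F = 0.8197: g = -0.00001, g' = -0.6594 → V/F = 0.8196
Converged at V/F = 0.8196.

V/F = 0.8196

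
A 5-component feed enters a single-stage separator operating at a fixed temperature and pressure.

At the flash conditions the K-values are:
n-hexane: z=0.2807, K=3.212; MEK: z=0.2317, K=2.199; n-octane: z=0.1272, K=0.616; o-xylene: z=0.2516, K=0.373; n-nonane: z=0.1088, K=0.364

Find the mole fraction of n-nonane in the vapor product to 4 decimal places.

y_n-nonane = 0.0641

Rachford–Rice: g(ψ) = Σ zᵢ(Kᵢ−1)/(1+ψ(Kᵢ−1)) = 0.
g(0) = ΣzᵢKᵢ − 1 = 0.6229 and g(1) = 1 − Σzᵢ/Kᵢ = -0.3727, so a root lies in (0, 1).
Newton–Raphson from ψ = 0.5:
  ψ = 0.5000: g = 0.07681, g' = -0.7731 → ψ = 0.5993
  ψ = 0.5993: g = 0.00062, g' = -0.7671 → ψ = 0.6002
Converged at ψ = 0.6002.
Compositions from xᵢ = zᵢ/(1+ψ(Kᵢ−1)), yᵢ = Kᵢxᵢ:
  n-hexane: x = 0.1206, y = 0.3874
  MEK: x = 0.1347, y = 0.2963
  n-octane: x = 0.1653, y = 0.1018
  o-xylene: x = 0.4034, y = 0.1505
  n-nonane: x = 0.1760, y = 0.0641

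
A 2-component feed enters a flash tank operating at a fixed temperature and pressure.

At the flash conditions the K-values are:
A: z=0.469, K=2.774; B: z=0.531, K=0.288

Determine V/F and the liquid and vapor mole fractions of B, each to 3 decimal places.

V/F = 0.359, x_B = 0.714, y_B = 0.206

Material balance + equilibrium reduce to Σ zᵢ(Kᵢ−1)/(1+V/F(Kᵢ−1)) = 0.
g(0) = ΣzᵢKᵢ − 1 = 0.454 and g(1) = 1 − Σzᵢ/Kᵢ = -1.013, so a root lies in (0, 1).
Iterate (Newton) starting at V/F = 0.5:
  V/F = 0.500: g = -0.1462, g' = -1.064 → V/F = 0.363
  V/F = 0.363: g = -0.0033, g' = -1.036 → V/F = 0.359
Converged at V/F = 0.359.
Compositions from xᵢ = zᵢ/(1+V/F(Kᵢ−1)), yᵢ = Kᵢxᵢ:
  A: x = 0.286, y = 0.794
  B: x = 0.714, y = 0.206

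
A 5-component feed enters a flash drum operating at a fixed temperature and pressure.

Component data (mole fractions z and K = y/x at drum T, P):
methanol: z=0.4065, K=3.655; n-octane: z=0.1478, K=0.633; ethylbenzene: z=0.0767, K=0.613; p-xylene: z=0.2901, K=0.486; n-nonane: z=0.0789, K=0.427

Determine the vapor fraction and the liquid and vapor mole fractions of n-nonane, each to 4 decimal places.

Let ψ = V/F and solve Σ zᵢ(Kᵢ−1)/(1+ψ(Kᵢ−1)) = 0.
g(0) = ΣzᵢKᵢ − 1 = 0.8010 and g(1) = 1 − Σzᵢ/Kᵢ = -0.2515, so a root lies in (0, 1).
Newton–Raphson from ψ = 0.5:
  ψ = 0.5000: g = 0.09641, g' = -0.7662 → ψ = 0.6258
  ψ = 0.6258: g = 0.00560, g' = -0.6876 → ψ = 0.6340
Converged at ψ = 0.6340.
Compositions from xᵢ = zᵢ/(1+ψ(Kᵢ−1)), yᵢ = Kᵢxᵢ:
  methanol: x = 0.1515, y = 0.5537
  n-octane: x = 0.1926, y = 0.1219
  ethylbenzene: x = 0.1016, y = 0.0623
  p-xylene: x = 0.4303, y = 0.2091
  n-nonane: x = 0.1239, y = 0.0529

ψ = 0.6340, x_n-nonane = 0.1239, y_n-nonane = 0.0529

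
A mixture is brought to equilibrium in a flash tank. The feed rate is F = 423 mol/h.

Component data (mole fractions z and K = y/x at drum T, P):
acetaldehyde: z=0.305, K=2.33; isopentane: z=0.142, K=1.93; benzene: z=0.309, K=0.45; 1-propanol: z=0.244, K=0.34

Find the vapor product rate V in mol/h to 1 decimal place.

Material balance + equilibrium reduce to Σ zᵢ(Kᵢ−1)/(1+β(Kᵢ−1)) = 0.
Feasibility: ΣzᵢKᵢ = 1.207, Σzᵢ/Kᵢ = 1.609 — both > 1, two phases present.
Iterate (Newton) starting at β = 0.61:
  β = 0.610: g = -0.2171, g' = -0.724 → β = 0.310
  β = 0.310: g = -0.0177, g' = -0.648 → β = 0.283
Converged at β = 0.283.
Then V = β·F = 0.2829·423 = 119.7 mol/h and L = F − V = 303.3 mol/h.

V = 119.7 mol/h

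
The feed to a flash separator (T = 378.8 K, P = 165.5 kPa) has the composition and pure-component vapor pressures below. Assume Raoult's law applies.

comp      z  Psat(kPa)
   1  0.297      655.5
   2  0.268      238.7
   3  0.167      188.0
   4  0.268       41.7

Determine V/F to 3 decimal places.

Raoult's law: Kᵢ = Pᵢˢᵃᵗ/P = Pᵢˢᵃᵗ/165.5.
  K_1 = 655.5/165.5 = 3.96073, K_2 = 238.7/165.5 = 1.44230, K_3 = 188.0/165.5 = 1.13595, K_4 = 41.7/165.5 = 0.25196
Rachford–Rice: g(V/F) = Σ zᵢ(Kᵢ−1)/(1+V/F(Kᵢ−1)) = 0.
Feasibility: ΣzᵢKᵢ = 1.820, Σzᵢ/Kᵢ = 1.471 — both > 1, two phases present.
Newton iteration, V/F⁰ = 0.67:
  V/F = 0.670: g = 0.0051, g' = -0.929 → V/F = 0.675
Converged at V/F = 0.675.

V/F = 0.675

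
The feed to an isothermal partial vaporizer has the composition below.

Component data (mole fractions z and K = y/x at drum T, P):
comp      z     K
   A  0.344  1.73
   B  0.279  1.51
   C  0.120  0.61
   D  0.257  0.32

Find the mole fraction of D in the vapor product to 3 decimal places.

Rachford–Rice: g(ψ) = Σ zᵢ(Kᵢ−1)/(1+ψ(Kᵢ−1)) = 0.
Check two-phase: ΣzᵢKᵢ = 1.172 > 1 and Σzᵢ/Kᵢ = 1.383 > 1, so g(0) = 0.172 > 0 and g(1) = -0.383 < 0.
Iterate (Newton) starting at ψ = 0.68:
  ψ = 0.680: g = -0.1153, g' = -0.567 → ψ = 0.477
  ψ = 0.477: g = -0.0153, g' = -0.436 → ψ = 0.442
  ψ = 0.442: g = -0.0002, g' = -0.423 → ψ = 0.441
Converged at ψ = 0.441.
Compositions from xᵢ = zᵢ/(1+ψ(Kᵢ−1)), yᵢ = Kᵢxᵢ:
  A: x = 0.260, y = 0.450
  B: x = 0.228, y = 0.344
  C: x = 0.145, y = 0.088
  D: x = 0.367, y = 0.117

y_D = 0.117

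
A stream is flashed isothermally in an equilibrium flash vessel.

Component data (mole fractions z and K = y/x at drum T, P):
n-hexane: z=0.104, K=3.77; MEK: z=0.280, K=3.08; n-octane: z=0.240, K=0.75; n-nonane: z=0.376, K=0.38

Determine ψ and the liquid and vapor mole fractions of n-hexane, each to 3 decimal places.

Newton iteration, ψ⁰ = 0.5:
  ψ = 0.500: g = -0.0001, g' = -0.755 → ψ = 0.500
Converged at ψ = 0.500.
Compositions from xᵢ = zᵢ/(1+ψ(Kᵢ−1)), yᵢ = Kᵢxᵢ:
  n-hexane: x = 0.044, y = 0.164
  MEK: x = 0.137, y = 0.423
  n-octane: x = 0.274, y = 0.206
  n-nonane: x = 0.545, y = 0.207

ψ = 0.500, x_n-hexane = 0.044, y_n-hexane = 0.164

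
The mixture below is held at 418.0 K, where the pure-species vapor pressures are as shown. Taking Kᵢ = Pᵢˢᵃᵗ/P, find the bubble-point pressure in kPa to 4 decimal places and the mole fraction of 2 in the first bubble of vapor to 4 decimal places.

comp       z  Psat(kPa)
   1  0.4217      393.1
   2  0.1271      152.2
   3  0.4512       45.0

At the bubble point ψ → 0, so ΣzᵢKᵢ = 1 with Kᵢ = Pᵢˢᵃᵗ/P ⇒ P = ΣzᵢPᵢˢᵃᵗ.
P = 0.4217·393.1 + 0.1271·152.2 + 0.4512·45.0 = 205.4189 kPa
yᵢ = zᵢPᵢˢᵃᵗ/P ⇒ y_2 = 0.1271·152.2/205.4189 = 0.0942

Pbub = 205.4189 kPa, y_2 = 0.0942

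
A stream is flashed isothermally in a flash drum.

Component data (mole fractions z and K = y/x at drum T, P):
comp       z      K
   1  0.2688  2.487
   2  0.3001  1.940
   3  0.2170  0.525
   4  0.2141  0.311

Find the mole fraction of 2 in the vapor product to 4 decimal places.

Material balance + equilibrium reduce to Σ zᵢ(Kᵢ−1)/(1+V/F(Kᵢ−1)) = 0.
Feasibility: ΣzᵢKᵢ = 1.4312, Σzᵢ/Kᵢ = 1.3645 — both > 1, two phases present.
Iterate (Newton) starting at V/F = 0.5:
  V/F = 0.5000: g = 0.06093, g' = -0.6390 → V/F = 0.5954
  V/F = 0.5954: g = -0.00094, g' = -0.6636 → V/F = 0.5939
Converged at V/F = 0.5939.
Compositions from xᵢ = zᵢ/(1+V/F(Kᵢ−1)), yᵢ = Kᵢxᵢ:
  1: x = 0.1427, y = 0.3550
  2: x = 0.1926, y = 0.3736
  3: x = 0.3023, y = 0.1587
  4: x = 0.3624, y = 0.1127

y_2 = 0.3736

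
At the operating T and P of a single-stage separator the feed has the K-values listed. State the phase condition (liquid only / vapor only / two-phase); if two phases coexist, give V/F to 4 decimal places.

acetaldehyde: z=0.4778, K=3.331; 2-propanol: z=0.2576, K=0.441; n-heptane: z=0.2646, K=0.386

two-phase, V/F = 0.5892

ΣzᵢKᵢ = 1.8073; Σzᵢ/Kᵢ = 1.4131.
Both exceed 1, so a two-phase solution exists.
Material balance + equilibrium reduce to Σ zᵢ(Kᵢ−1)/(1+ψ(Kᵢ−1)) = 0.
Newton iteration, ψ⁰ = 0.5:
  ψ = 0.5000: g = 0.08002, g' = -0.9164 → ψ = 0.5873
  ψ = 0.5873: g = 0.00165, g' = -0.8850 → ψ = 0.5892
Converged at ψ = 0.5892.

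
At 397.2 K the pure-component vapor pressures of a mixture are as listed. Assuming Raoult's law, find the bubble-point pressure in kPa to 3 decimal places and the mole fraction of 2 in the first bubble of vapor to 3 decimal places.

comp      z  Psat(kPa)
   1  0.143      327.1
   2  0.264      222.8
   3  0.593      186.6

Pbub = 216.248 kPa, y_2 = 0.272

At the bubble point ψ → 0, so ΣzᵢKᵢ = 1 with Kᵢ = Pᵢˢᵃᵗ/P ⇒ P = ΣzᵢPᵢˢᵃᵗ.
P = 0.143·327.1 + 0.264·222.8 + 0.593·186.6 = 216.248 kPa
yᵢ = zᵢPᵢˢᵃᵗ/P ⇒ y_2 = 0.264·222.8/216.248 = 0.272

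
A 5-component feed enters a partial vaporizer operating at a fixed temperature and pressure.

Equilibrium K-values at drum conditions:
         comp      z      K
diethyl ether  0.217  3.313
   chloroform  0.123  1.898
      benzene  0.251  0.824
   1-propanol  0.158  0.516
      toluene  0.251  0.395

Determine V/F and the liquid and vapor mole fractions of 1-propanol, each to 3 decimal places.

Rachford–Rice: g(V/F) = Σ zᵢ(Kᵢ−1)/(1+V/F(Kᵢ−1)) = 0.
g(0) = ΣzᵢKᵢ − 1 = 0.340 and g(1) = 1 − Σzᵢ/Kᵢ = -0.377, so a root lies in (0, 1).
Newton–Raphson from V/F = 0.5:
  V/F = 0.500: g = -0.0581, g' = -0.559 → V/F = 0.396
  V/F = 0.396: g = 0.0015, g' = -0.595 → V/F = 0.399
Converged at V/F = 0.399.
Compositions from xᵢ = zᵢ/(1+V/F(Kᵢ−1)), yᵢ = Kᵢxᵢ:
  diethyl ether: x = 0.113, y = 0.374
  chloroform: x = 0.091, y = 0.172
  benzene: x = 0.270, y = 0.222
  1-propanol: x = 0.196, y = 0.101
  toluene: x = 0.331, y = 0.131

V/F = 0.399, x_1-propanol = 0.196, y_1-propanol = 0.101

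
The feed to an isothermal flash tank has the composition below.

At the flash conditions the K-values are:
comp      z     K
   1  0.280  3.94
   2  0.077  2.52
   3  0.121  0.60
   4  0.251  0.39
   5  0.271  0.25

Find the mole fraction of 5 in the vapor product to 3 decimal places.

y_5 = 0.088

Material balance + equilibrium reduce to Σ zᵢ(Kᵢ−1)/(1+V/F(Kᵢ−1)) = 0.
g(0) = ΣzᵢKᵢ − 1 = 0.535 and g(1) = 1 − Σzᵢ/Kᵢ = -1.031, so a root lies in (0, 1).
Newton–Raphson from V/F = 0.66:
  V/F = 0.660: g = -0.3861, g' = -1.219 → V/F = 0.343
  V/F = 0.343: g = -0.0369, g' = -1.128 → V/F = 0.311
Converged at V/F = 0.311.
Compositions from xᵢ = zᵢ/(1+V/F(Kᵢ−1)), yᵢ = Kᵢxᵢ:
  1: x = 0.146, y = 0.576
  2: x = 0.052, y = 0.132
  3: x = 0.138, y = 0.083
  4: x = 0.310, y = 0.121
  5: x = 0.353, y = 0.088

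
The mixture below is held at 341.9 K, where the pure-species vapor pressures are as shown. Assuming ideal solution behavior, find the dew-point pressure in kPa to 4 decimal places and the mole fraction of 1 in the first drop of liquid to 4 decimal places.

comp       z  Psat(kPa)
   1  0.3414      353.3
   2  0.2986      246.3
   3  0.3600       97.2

At the dew point ψ → 1, so Σzᵢ/Kᵢ = 1 with Kᵢ = Pᵢˢᵃᵗ/P ⇒ 1/P = Σzᵢ/Pᵢˢᵃᵗ.
1/P = 0.3414/353.3 + 0.2986/246.3 + 0.3600/97.2 = 0.0058824 ⇒ P = 169.9997 kPa
xᵢ = zᵢP/Pᵢˢᵃᵗ ⇒ x_1 = 0.3414·169.9997/353.3 = 0.1643

Pdew = 169.9997 kPa, x_1 = 0.1643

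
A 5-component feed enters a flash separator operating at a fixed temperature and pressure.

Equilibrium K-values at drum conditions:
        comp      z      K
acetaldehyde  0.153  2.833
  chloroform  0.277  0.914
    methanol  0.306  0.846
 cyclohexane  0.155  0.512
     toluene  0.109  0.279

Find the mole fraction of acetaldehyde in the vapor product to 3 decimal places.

y_acetaldehyde = 0.365

Iterate (Newton) starting at ψ = 0.5:
  ψ = 0.500: g = -0.1526, g' = -0.354 → ψ = 0.069
  ψ = 0.069: g = 0.0165, g' = -0.517 → ψ = 0.101
  ψ = 0.101: g = 0.0006, g' = -0.483 → ψ = 0.102
Converged at ψ = 0.102.
Compositions from xᵢ = zᵢ/(1+ψ(Kᵢ−1)), yᵢ = Kᵢxᵢ:
  acetaldehyde: x = 0.129, y = 0.365
  chloroform: x = 0.279, y = 0.255
  methanol: x = 0.311, y = 0.263
  cyclohexane: x = 0.163, y = 0.084
  toluene: x = 0.118, y = 0.033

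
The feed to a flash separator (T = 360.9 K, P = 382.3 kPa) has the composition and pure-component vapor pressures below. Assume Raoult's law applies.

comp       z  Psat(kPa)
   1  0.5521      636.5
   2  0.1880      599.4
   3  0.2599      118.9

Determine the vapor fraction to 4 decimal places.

ψ = 0.6677

Raoult's law: Kᵢ = Pᵢˢᵃᵗ/P = Pᵢˢᵃᵗ/382.3.
  K_1 = 636.5/382.3 = 1.664923, K_2 = 599.4/382.3 = 1.567879, K_3 = 118.9/382.3 = 0.311012
Rachford–Rice: g(ψ) = Σ zᵢ(Kᵢ−1)/(1+ψ(Kᵢ−1)) = 0.
Check two-phase: ΣzᵢKᵢ = 1.2948 > 1 and Σzᵢ/Kᵢ = 1.2872 > 1, so g(0) = 0.2948 > 0 and g(1) = -0.2872 < 0.
Newton iteration, ψ⁰ = 0.5:
  ψ = 0.5000: g = 0.08548, g' = -0.4614 → ψ = 0.6853
  ψ = 0.6853: g = -0.01019, g' = -0.5894 → ψ = 0.6680
  ψ = 0.6680: g = -0.00015, g' = -0.5724 → ψ = 0.6677
Converged at ψ = 0.6677.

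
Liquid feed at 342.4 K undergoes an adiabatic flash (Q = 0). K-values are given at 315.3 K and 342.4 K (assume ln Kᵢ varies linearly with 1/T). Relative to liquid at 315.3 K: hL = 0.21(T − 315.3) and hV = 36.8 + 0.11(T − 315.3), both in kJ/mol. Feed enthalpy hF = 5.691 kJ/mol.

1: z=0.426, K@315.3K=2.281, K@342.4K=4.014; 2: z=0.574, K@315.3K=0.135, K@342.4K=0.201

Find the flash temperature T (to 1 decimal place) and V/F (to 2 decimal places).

Adiabatic flash: solve Rachford–Rice at each trial T, then check hF = ψ·hV(T) + (1−ψ)·hL(T).
  T = 315.3 K: K = (2.281, 0.135), RR gives ψ = 0.044, H_out = 1.634 kJ/mol
  T = 342.4 K: K = (4.014, 0.201), RR gives ψ = 0.343, H_out = 17.374 kJ/mol
  T = 328.9 K: K = (3.065, 0.166), RR gives ψ = 0.233, H_out = 11.109 kJ/mol
  T = 322.1 K: K = (2.652, 0.150), RR gives ψ = 0.154, H_out = 6.984 kJ/mol
  T = 318.7 K: K = (2.462, 0.142), RR gives ψ = 0.104, H_out = 4.507 kJ/mol
  T = 320.4 K: K = (2.556, 0.146), RR gives ψ = 0.130, H_out = 5.788 kJ/mol
Linear interpolation between T = 318.7 (H_out = 4.507) and T = 320.4 (H_out = 5.788) on hF = 5.691 gives T ≈ 320.3 K, at which ψ = 0.13.

T = 320.3 K, V/F = 0.13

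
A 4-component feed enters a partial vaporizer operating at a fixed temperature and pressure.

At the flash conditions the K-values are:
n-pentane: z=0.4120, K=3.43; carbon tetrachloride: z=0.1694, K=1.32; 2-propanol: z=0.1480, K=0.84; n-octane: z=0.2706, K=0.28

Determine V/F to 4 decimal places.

Newton–Raphson from V/F = 0.69:
  V/F = 0.6900: g = 0.00463, g' = -0.9100 → V/F = 0.6951
Converged at V/F = 0.6951.

V/F = 0.6951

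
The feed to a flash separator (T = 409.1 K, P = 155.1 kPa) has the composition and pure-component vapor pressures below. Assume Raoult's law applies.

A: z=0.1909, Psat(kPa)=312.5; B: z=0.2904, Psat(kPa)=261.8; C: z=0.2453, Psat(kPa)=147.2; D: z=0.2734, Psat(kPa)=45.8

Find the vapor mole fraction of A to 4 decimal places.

Raoult's law: Kᵢ = Pᵢˢᵃᵗ/P = Pᵢˢᵃᵗ/155.1.
  K_A = 312.5/155.1 = 2.014829, K_B = 261.8/155.1 = 1.687943, K_C = 147.2/155.1 = 0.949065, K_D = 45.8/155.1 = 0.295293
Let ψ = V/F and solve Σ zᵢ(Kᵢ−1)/(1+ψ(Kᵢ−1)) = 0.
Check two-phase: ΣzᵢKᵢ = 1.1883 > 1 and Σzᵢ/Kᵢ = 1.4511 > 1, so g(0) = 0.1883 > 0 and g(1) = -0.4511 < 0.
Iterate (Newton) starting at ψ = 0.5:
  ψ = 0.5000: g = -0.03314, g' = -0.4870 → ψ = 0.4319
  ψ = 0.4319: g = -0.00105, g' = -0.4580 → ψ = 0.4297
Converged at ψ = 0.4297.
Compositions from xᵢ = zᵢ/(1+ψ(Kᵢ−1)), yᵢ = Kᵢxᵢ:
  A: x = 0.1329, y = 0.2678
  B: x = 0.2241, y = 0.3783
  C: x = 0.2508, y = 0.2380
  D: x = 0.3921, y = 0.1158

y_A = 0.2678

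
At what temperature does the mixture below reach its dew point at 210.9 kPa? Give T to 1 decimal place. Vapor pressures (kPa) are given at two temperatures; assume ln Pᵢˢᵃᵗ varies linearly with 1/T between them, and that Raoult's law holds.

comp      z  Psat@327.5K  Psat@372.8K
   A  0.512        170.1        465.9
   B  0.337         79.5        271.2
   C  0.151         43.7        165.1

T = 357.1 K

Dew-point temperature: Σzᵢ·P/Pᵢˢᵃᵗ(T) = 1. Interpolate ln Pᵢˢᵃᵗ = aᵢ + bᵢ/T.
  T = 327.5 K: ΣzᵢP/Pᵢˢᵃᵗ = 2.2576
  T = 372.8 K: ΣzᵢP/Pᵢˢᵃᵗ = 0.6867
  T = 350.1 K: ΣzᵢP/Pᵢˢᵃᵗ = 1.1972
  T = 361.5 K: ΣzᵢP/Pᵢˢᵃᵗ = 0.8973
  T = 355.8 K: ΣzᵢP/Pᵢˢᵃᵗ = 1.0339
  T = 358.6 K: ΣzᵢP/Pᵢˢᵃᵗ = 0.9638
  T = 357.2 K: ΣzᵢP/Pᵢˢᵃᵗ = 0.9981
Interpolating between 355.8 K and 357.2 K gives T ≈ 357.1 K.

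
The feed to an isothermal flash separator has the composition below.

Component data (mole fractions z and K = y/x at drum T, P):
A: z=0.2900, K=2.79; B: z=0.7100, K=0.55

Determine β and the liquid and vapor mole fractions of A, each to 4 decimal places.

β = 0.2478, x_A = 0.2009, y_A = 0.5605

Material balance + equilibrium reduce to Σ zᵢ(Kᵢ−1)/(1+β(Kᵢ−1)) = 0.
Feasibility: ΣzᵢKᵢ = 1.1996, Σzᵢ/Kᵢ = 1.3949 — both > 1, two phases present.
Binary case is linear: z₁(K₁−1)(1+β(K₂−1)) + z₂(K₂−1)(1+β(K₁−1)) = 0
⇒ β = [z₁(K₁−1)+z₂(K₂−1)] / [−(K₁−1)(K₂−1)] = 0.19960/0.80550 = 0.2478
Compositions from xᵢ = zᵢ/(1+β(Kᵢ−1)), yᵢ = Kᵢxᵢ:
  A: x = 0.2009, y = 0.5605
  B: x = 0.7991, y = 0.4395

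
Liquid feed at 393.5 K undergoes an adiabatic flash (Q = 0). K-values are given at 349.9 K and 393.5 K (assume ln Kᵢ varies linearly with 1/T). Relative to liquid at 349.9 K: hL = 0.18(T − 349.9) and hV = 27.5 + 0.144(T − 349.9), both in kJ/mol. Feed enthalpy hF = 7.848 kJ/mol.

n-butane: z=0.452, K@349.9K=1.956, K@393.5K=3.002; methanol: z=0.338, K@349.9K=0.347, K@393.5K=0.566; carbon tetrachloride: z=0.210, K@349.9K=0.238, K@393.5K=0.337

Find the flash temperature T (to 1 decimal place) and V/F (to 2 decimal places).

Adiabatic flash: solve Rachford–Rice at each trial T, then check hF = ψ·hV(T) + (1−ψ)·hL(T).
  T = 349.9 K: K = (1.956, 0.347, 0.238), RR gives ψ = 0.077, H_out = 2.121 kJ/mol
  T = 393.5 K: K = (3.002, 0.566, 0.337), RR gives ψ = 0.575, H_out = 22.764 kJ/mol
  T = 371.7 K: K = (2.454, 0.450, 0.286), RR gives ψ = 0.357, H_out = 13.457 kJ/mol
  T = 360.8 K: K = (2.198, 0.397, 0.262), RR gives ψ = 0.231, H_out = 8.234 kJ/mol
  T = 355.4 K: K = (2.077, 0.372, 0.250), RR gives ψ = 0.160, H_out = 5.356 kJ/mol
  T = 358.1 K: K = (2.137, 0.384, 0.256), RR gives ψ = 0.197, H_out = 6.826 kJ/mol
  T = 359.5 K: K = (2.169, 0.390, 0.259), RR gives ψ = 0.215, H_out = 7.563 kJ/mol
  T = 360.1 K: K = (2.182, 0.393, 0.260), RR gives ψ = 0.223, H_out = 7.874 kJ/mol
Linear interpolation between T = 359.5 (H_out = 7.563) and T = 360.1 (H_out = 7.874) on hF = 7.848 gives T ≈ 360.0 K, at which ψ = 0.22.

T = 360.0 K, V/F = 0.22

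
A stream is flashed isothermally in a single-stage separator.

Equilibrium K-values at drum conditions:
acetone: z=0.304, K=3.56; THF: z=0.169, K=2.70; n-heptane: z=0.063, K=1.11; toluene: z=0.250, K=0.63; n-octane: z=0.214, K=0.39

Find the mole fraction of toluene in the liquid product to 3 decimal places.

x_toluene = 0.354

Material balance + equilibrium reduce to Σ zᵢ(Kᵢ−1)/(1+β(Kᵢ−1)) = 0.
Feasibility: ΣzᵢKᵢ = 1.849, Σzᵢ/Kᵢ = 1.150 — both > 1, two phases present.
Iterate (Newton) starting at β = 0.5:
  β = 0.500: g = 0.2019, g' = -0.743 → β = 0.772
  β = 0.772: g = 0.0161, g' = -0.668 → β = 0.796
Converged at β = 0.796.
Compositions from xᵢ = zᵢ/(1+β(Kᵢ−1)), yᵢ = Kᵢxᵢ:
  acetone: x = 0.100, y = 0.356
  THF: x = 0.072, y = 0.194
  n-heptane: x = 0.058, y = 0.064
  toluene: x = 0.354, y = 0.223
  n-octane: x = 0.416, y = 0.162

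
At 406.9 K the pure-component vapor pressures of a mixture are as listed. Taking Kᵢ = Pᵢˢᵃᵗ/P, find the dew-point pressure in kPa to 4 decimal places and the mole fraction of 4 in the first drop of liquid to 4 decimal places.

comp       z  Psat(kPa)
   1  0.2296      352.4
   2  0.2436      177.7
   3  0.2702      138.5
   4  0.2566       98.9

Pdew = 152.2574 kPa, x_4 = 0.3950

At the dew point ψ → 1, so Σzᵢ/Kᵢ = 1 with Kᵢ = Pᵢˢᵃᵗ/P ⇒ 1/P = Σzᵢ/Pᵢˢᵃᵗ.
1/P = 0.2296/352.4 + 0.2436/177.7 + 0.2702/138.5 + 0.2566/98.9 = 0.0065678 ⇒ P = 152.2574 kPa
xᵢ = zᵢP/Pᵢˢᵃᵗ ⇒ x_4 = 0.2566·152.2574/98.9 = 0.3950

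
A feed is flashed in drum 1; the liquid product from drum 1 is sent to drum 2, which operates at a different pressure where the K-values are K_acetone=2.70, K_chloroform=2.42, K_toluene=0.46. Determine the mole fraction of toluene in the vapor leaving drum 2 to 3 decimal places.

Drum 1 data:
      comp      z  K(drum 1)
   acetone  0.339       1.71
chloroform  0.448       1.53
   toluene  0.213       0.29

Drum 1:
Let ψ₁ = V/F and solve Σ zᵢ(Kᵢ−1)/(1+ψ₁(Kᵢ−1)) = 0.
Feasibility: ΣzᵢKᵢ = 1.327, Σzᵢ/Kᵢ = 1.226 — both > 1, two phases present.
Iterate (Newton) starting at ψ₁ = 0.63:
  ψ₁ = 0.630: g = 0.0707, g' = -0.504 → ψ₁ = 0.770
  ψ₁ = 0.770: g = -0.0096, g' = -0.658 → ψ₁ = 0.756
  ψ₁ = 0.756: g = -0.0002, g' = -0.637 → ψ₁ = 0.755
Converged at ψ₁ = 0.755.
Drum-1 compositions:
  acetone: x = 0.221, y = 0.377
  chloroform: x = 0.320, y = 0.489
  toluene: x = 0.459, y = 0.133
Drum-2 feed = drum-1 liquid: z₂ = (0.2206, 0.3199, 0.4594).
Drum 2:
Newton–Raphson from ψ₂ = 0.5:
  ψ₂ = 0.500: g = 0.1285, g' = -0.658 → ψ₂ = 0.695
  ψ₂ = 0.695: g = 0.0033, g' = -0.641 → ψ₂ = 0.700
Converged at ψ₂ = 0.700.
  acetone: x = 0.101, y = 0.272
  chloroform: x = 0.160, y = 0.388
  toluene: x = 0.739, y = 0.340

y_toluene (drum 2) = 0.340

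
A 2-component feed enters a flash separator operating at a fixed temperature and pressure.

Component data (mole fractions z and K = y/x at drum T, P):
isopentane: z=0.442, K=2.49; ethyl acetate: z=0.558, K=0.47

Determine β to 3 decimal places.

β = 0.459

Material balance + equilibrium reduce to Σ zᵢ(Kᵢ−1)/(1+β(Kᵢ−1)) = 0.
Check two-phase: ΣzᵢKᵢ = 1.363 > 1 and Σzᵢ/Kᵢ = 1.365 > 1, so g(0) = 0.363 > 0 and g(1) = -0.365 < 0.
Iterate (Newton) starting at β = 0.5:
  β = 0.500: g = -0.0250, g' = -0.612 → β = 0.459
Converged at β = 0.459.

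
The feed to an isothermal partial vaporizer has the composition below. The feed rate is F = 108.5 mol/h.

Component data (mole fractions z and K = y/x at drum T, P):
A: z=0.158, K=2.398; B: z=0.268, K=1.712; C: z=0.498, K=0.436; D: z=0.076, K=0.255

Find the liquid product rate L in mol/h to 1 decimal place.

L = 95.2 mol/h

Let β = V/F and solve Σ zᵢ(Kᵢ−1)/(1+β(Kᵢ−1)) = 0.
Feasibility: ΣzᵢKᵢ = 1.074, Σzᵢ/Kᵢ = 1.663 — both > 1, two phases present.
Iterate (Newton) starting at β = 0.5:
  β = 0.500: g = -0.2107, g' = -0.595 → β = 0.146
  β = 0.146: g = -0.0134, g' = -0.566 → β = 0.122
  β = 0.122: g = 0.0001, g' = -0.574 → β = 0.123
Converged at β = 0.123.
Then V = β·F = 0.1226·108.5 = 13.3 mol/h and L = F − V = 95.2 mol/h.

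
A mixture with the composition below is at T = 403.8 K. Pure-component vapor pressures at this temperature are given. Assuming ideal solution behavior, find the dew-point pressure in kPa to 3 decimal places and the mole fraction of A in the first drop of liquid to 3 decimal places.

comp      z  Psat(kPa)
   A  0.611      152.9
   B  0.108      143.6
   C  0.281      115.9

Pdew = 139.418 kPa, x_A = 0.557

At the dew point ψ → 1, so Σzᵢ/Kᵢ = 1 with Kᵢ = Pᵢˢᵃᵗ/P ⇒ 1/P = Σzᵢ/Pᵢˢᵃᵗ.
1/P = 0.611/152.9 + 0.108/143.6 + 0.281/115.9 = 0.007173 ⇒ P = 139.418 kPa
xᵢ = zᵢP/Pᵢˢᵃᵗ ⇒ x_A = 0.611·139.418/152.9 = 0.557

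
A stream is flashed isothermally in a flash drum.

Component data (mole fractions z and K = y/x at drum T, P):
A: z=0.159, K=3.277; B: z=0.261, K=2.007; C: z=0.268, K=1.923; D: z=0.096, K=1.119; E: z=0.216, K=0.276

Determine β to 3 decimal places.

Newton–Raphson from β = 0.5:
  β = 0.500: g = 0.2790, g' = -0.684 → β = 0.908
  β = 0.908: g = -0.0565, g' = -1.194 → β = 0.861
  β = 0.861: g = -0.0038, g' = -1.040 → β = 0.857
Converged at β = 0.857.

β = 0.857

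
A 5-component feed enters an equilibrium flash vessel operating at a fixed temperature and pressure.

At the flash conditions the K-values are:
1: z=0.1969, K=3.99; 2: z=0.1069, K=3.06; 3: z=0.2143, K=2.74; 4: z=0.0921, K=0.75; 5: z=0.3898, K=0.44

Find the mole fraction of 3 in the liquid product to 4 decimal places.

Rachford–Rice: g(V/F) = Σ zᵢ(Kᵢ−1)/(1+V/F(Kᵢ−1)) = 0.
Check two-phase: ΣzᵢKᵢ = 1.9405 > 1 and Σzᵢ/Kᵢ = 1.1712 > 1, so g(0) = 0.9405 > 0 and g(1) = -0.1712 < 0.
Newton iteration, V/F⁰ = 0.5:
  V/F = 0.5000: g = 0.21435, g' = -0.8217 → V/F = 0.7609
  V/F = 0.7609: g = 0.01722, g' = -0.7330 → V/F = 0.7843
Converged at V/F = 0.7843.
Compositions from xᵢ = zᵢ/(1+V/F(Kᵢ−1)), yᵢ = Kᵢxᵢ:
  1: x = 0.0589, y = 0.2349
  2: x = 0.0409, y = 0.1251
  3: x = 0.0906, y = 0.2483
  4: x = 0.1146, y = 0.0859
  5: x = 0.6951, y = 0.3058

x_3 = 0.0906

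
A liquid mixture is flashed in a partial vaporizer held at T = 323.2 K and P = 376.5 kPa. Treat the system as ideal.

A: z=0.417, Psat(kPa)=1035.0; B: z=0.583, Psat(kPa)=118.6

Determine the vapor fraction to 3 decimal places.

ψ = 0.275

Raoult's law: Kᵢ = Pᵢˢᵃᵗ/P = Pᵢˢᵃᵗ/376.5.
  K_A = 1035.0/376.5 = 2.74900, K_B = 118.6/376.5 = 0.31501
Material balance + equilibrium reduce to Σ zᵢ(Kᵢ−1)/(1+ψ(Kᵢ−1)) = 0.
Check two-phase: ΣzᵢKᵢ = 1.330 > 1 and Σzᵢ/Kᵢ = 2.002 > 1, so g(0) = 0.330 > 0 and g(1) = -1.002 < 0.
Iterate (Newton) starting at ψ = 0.67:
  ψ = 0.670: g = -0.4023, g' = -1.205 → ψ = 0.336
  ψ = 0.336: g = -0.0595, g' = -0.968 → ψ = 0.275
Converged at ψ = 0.275.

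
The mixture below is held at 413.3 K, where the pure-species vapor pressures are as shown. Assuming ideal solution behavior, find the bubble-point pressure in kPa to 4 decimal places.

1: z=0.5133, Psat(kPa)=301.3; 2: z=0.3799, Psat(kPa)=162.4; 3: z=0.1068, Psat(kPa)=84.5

At the bubble point ψ → 0, so ΣzᵢKᵢ = 1 with Kᵢ = Pᵢˢᵃᵗ/P ⇒ P = ΣzᵢPᵢˢᵃᵗ.
P = 0.5133·301.3 + 0.3799·162.4 + 0.1068·84.5 = 225.3776 kPa

Pbub = 225.3776 kPa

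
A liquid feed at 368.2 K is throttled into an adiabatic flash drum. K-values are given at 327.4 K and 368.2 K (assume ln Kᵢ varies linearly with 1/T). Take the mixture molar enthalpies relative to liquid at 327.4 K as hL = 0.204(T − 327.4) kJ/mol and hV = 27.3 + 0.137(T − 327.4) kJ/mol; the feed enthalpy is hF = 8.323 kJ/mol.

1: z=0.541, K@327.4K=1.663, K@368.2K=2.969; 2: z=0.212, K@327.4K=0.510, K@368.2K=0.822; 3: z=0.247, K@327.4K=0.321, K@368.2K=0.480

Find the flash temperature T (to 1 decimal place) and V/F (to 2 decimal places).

T = 329.6 K, V/F = 0.29

Adiabatic flash: solve Rachford–Rice at each trial T, then check hF = ψ·hV(T) + (1−ψ)·hL(T).
  T = 327.4 K: K = (1.663, 0.510, 0.321), RR gives ψ = 0.219, H_out = 5.967 kJ/mol
  T = 368.2 K: K = (2.969, 0.822, 0.480), RR gives ψ = 1.000, H_out = 32.890 kJ/mol
  T = 347.8 K: K = (2.260, 0.657, 0.397), RR gives ψ = 0.716, H_out = 22.724 kJ/mol
  T = 337.6 K: K = (1.948, 0.581, 0.358), RR gives ψ = 0.504, H_out = 15.497 kJ/mol
  T = 332.5 K: K = (1.802, 0.545, 0.339), RR gives ψ = 0.376, H_out = 11.166 kJ/mol
  T = 329.9 K: K = (1.730, 0.527, 0.330), RR gives ψ = 0.300, H_out = 8.653 kJ/mol
  T = 328.6 K: K = (1.695, 0.518, 0.325), RR gives ψ = 0.259, H_out = 7.294 kJ/mol
Linear interpolation between T = 328.6 (H_out = 7.294) and T = 329.9 (H_out = 8.653) on hF = 8.323 gives T ≈ 329.6 K, at which ψ = 0.29.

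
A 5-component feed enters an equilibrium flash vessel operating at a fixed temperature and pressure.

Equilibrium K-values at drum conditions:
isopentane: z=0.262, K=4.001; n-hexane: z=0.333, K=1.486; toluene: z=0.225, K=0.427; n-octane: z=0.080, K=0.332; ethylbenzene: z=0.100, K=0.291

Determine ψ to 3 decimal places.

Let ψ = V/F and solve Σ zᵢ(Kᵢ−1)/(1+ψ(Kᵢ−1)) = 0.
Check two-phase: ΣzᵢKᵢ = 1.695 > 1 and Σzᵢ/Kᵢ = 1.401 > 1, so g(0) = 0.695 > 0 and g(1) = -0.401 < 0.
Iterate (Newton) starting at ψ = 0.5:
  ψ = 0.500: g = 0.0739, g' = -0.775 → ψ = 0.595
  ψ = 0.595: g = 0.0006, g' = -0.770 → ψ = 0.596
Converged at ψ = 0.596.

ψ = 0.596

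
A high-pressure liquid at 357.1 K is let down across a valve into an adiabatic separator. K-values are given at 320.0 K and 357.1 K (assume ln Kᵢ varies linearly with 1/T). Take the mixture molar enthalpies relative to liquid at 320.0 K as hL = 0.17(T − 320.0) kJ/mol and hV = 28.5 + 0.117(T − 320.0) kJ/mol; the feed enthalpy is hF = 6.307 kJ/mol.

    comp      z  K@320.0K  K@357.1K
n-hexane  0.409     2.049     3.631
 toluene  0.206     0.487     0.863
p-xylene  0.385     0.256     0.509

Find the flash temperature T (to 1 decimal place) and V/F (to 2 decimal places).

Adiabatic flash: solve Rachford–Rice at each trial T, then check hF = ψ·hV(T) + (1−ψ)·hL(T).
  T = 320.0 K: K = (2.049, 0.487, 0.256), RR gives ψ = 0.052, H_out = 1.495 kJ/mol
  T = 357.1 K: K = (3.631, 0.863, 0.509), RR gives ψ = 0.806, H_out = 27.706 kJ/mol
  T = 338.6 K: K = (2.773, 0.659, 0.368), RR gives ψ = 0.423, H_out = 14.812 kJ/mol
  T = 329.3 K: K = (2.394, 0.569, 0.309), RR gives ψ = 0.252, H_out = 8.635 kJ/mol
  T = 324.6 K: K = (2.215, 0.527, 0.281), RR gives ψ = 0.157, H_out = 5.222 kJ/mol
  T = 327.0 K: K = (2.305, 0.548, 0.295), RR gives ψ = 0.207, H_out = 7.003 kJ/mol
  T = 325.8 K: K = (2.260, 0.537, 0.288), RR gives ψ = 0.182, H_out = 6.124 kJ/mol
Linear interpolation between T = 325.8 (H_out = 6.124) and T = 327.0 (H_out = 7.003) on hF = 6.307 gives T ≈ 326.0 K, at which ψ = 0.19.

T = 326.0 K, V/F = 0.19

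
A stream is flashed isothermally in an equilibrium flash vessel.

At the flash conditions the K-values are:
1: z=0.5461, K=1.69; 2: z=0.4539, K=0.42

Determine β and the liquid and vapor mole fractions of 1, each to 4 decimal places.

β = 0.2837, x_1 = 0.4567, y_1 = 0.7718

Let β = V/F and solve Σ zᵢ(Kᵢ−1)/(1+β(Kᵢ−1)) = 0.
g(0) = ΣzᵢKᵢ − 1 = 0.1135 and g(1) = 1 − Σzᵢ/Kᵢ = -0.4039, so a root lies in (0, 1).
Binary case is linear: z₁(K₁−1)(1+β(K₂−1)) + z₂(K₂−1)(1+β(K₁−1)) = 0
⇒ β = [z₁(K₁−1)+z₂(K₂−1)] / [−(K₁−1)(K₂−1)] = 0.11355/0.40020 = 0.2837
Compositions from xᵢ = zᵢ/(1+β(Kᵢ−1)), yᵢ = Kᵢxᵢ:
  1: x = 0.4567, y = 0.7718
  2: x = 0.5433, y = 0.2282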